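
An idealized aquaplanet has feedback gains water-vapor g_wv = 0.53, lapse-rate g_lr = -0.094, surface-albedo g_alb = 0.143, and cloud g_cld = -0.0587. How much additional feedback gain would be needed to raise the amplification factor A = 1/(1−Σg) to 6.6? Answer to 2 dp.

Current total gain = 0.5203.
Target gain for A = 6.6: g* = 1 − 1/6.6 = 0.8485.
Additional gain needed = 0.8485 − 0.5203 = 0.33.

0.33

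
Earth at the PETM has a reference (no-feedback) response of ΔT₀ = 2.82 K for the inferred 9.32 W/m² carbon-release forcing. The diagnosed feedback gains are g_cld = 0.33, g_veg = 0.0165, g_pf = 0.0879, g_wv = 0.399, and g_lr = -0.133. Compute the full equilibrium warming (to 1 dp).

Total gain g = 0.33 + 0.0165 + 0.0879 + 0.399 − 0.133 = 0.7004.
Amplification A = 1/(1 − 0.7004) = 3.338.
ΔT = 2.82 × 3.338 = 9.4 K.

9.4 K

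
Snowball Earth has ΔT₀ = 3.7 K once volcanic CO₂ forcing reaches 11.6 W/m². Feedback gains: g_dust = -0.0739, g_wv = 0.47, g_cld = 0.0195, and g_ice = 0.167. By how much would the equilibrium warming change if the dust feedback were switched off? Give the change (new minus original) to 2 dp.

Original: g = 0.5826, ΔT = 3.7/(1−0.5826) = 8.8644 K.
Without dust: g' = 0.6565, ΔT' = 3.7/(1−0.6565) = 10.7715 K.
Change = 10.7715 − 8.8644 = 1.91 K.

1.91 K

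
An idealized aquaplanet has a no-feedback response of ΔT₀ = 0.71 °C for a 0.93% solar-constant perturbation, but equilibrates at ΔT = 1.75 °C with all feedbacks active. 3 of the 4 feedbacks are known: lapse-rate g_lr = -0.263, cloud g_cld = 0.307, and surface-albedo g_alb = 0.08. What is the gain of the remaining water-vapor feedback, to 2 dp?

Amplification A = ΔT/ΔT₀ = 1.75/0.71 = 2.465.
Total gain g = 1 − 1/A = 1 − 1/2.465 = 0.5943.
Known gains sum to -0.263 + 0.307 + 0.08 = 0.124.
g_wv = 0.5943 − 0.124 = 0.47.

0.47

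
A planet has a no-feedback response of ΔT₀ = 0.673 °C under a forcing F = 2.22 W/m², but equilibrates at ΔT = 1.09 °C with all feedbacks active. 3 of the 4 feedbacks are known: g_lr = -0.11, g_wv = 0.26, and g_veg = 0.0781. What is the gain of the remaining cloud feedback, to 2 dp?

Amplification A = ΔT/ΔT₀ = 1.09/0.673 = 1.62.
Total gain g = 1 − 1/A = 1 − 1/1.62 = 0.3827.
Known gains sum to -0.11 + 0.26 + 0.0781 = 0.2281.
g_cld = 0.3827 − 0.2281 = 0.15.

0.15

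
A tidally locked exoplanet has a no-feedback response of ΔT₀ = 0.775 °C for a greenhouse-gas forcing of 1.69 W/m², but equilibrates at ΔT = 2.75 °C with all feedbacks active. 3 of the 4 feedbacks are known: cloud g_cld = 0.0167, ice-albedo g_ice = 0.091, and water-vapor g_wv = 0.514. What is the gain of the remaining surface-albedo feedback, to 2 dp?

0.10

Amplification A = ΔT/ΔT₀ = 2.75/0.775 = 3.548.
Total gain g = 1 − 1/A = 1 − 1/3.548 = 0.7182.
Known gains sum to 0.0167 + 0.091 + 0.514 = 0.6217.
g_alb = 0.7182 − 0.6217 = 0.10.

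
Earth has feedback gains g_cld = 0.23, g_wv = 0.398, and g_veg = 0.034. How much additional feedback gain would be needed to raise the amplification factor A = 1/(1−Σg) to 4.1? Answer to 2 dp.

Current total gain = 0.662.
Target gain for A = 4.1: g* = 1 − 1/4.1 = 0.7561.
Additional gain needed = 0.7561 − 0.662 = 0.09.

0.09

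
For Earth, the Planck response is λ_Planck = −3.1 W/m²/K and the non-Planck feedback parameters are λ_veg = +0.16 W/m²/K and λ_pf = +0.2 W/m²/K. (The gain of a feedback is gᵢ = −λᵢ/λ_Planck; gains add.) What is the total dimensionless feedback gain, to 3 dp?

Convert to gains: g_veg = 0.16/3.1 = 0.05161; g_pf = 0.2/3.1 = 0.06452.
Total gain g = 0.11613.

0.116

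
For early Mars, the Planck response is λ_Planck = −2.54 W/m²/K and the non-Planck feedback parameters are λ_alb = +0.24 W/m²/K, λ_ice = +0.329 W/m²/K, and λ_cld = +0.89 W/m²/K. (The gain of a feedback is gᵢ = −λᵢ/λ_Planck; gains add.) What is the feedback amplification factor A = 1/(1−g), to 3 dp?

2.350

Convert to gains: g_alb = 0.24/2.54 = 0.09449; g_ice = 0.329/2.54 = 0.1295; g_cld = 0.89/2.54 = 0.3504.
Total gain g = 0.57439.
A = 1/(1 − 0.57439) = 2.350.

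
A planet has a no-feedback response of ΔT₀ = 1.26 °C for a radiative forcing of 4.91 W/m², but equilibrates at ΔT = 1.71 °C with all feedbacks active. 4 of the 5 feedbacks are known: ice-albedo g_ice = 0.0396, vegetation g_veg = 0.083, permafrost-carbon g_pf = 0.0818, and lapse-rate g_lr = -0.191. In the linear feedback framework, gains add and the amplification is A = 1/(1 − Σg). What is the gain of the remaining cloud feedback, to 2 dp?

0.25

Amplification A = ΔT/ΔT₀ = 1.71/1.26 = 1.357.
Total gain g = 1 − 1/A = 1 − 1/1.357 = 0.2631.
Known gains sum to 0.0396 + 0.083 + 0.0818 − 0.191 = 0.0134.
g_cld = 0.2631 − 0.0134 = 0.25.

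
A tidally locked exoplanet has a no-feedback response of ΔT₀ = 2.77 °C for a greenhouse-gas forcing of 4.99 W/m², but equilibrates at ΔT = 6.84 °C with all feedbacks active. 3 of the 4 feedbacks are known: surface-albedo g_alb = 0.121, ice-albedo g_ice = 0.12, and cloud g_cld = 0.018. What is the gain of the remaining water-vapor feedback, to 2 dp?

Amplification A = ΔT/ΔT₀ = 6.84/2.77 = 2.469.
Total gain g = 1 − 1/A = 1 − 1/2.469 = 0.595.
Known gains sum to 0.121 + 0.12 + 0.018 = 0.259.
g_wv = 0.595 − 0.259 = 0.34.

0.34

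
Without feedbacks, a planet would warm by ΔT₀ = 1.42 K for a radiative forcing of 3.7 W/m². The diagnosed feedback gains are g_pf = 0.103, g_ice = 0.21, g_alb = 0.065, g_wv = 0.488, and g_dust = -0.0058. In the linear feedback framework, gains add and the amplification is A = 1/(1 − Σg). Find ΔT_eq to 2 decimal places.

10.16 K

Total gain g = 0.103 + 0.21 + 0.065 + 0.488 − 0.0058 = 0.8602.
Amplification A = 1/(1 − 0.8602) = 7.153.
ΔT = 1.42 × 7.153 = 10.16 K.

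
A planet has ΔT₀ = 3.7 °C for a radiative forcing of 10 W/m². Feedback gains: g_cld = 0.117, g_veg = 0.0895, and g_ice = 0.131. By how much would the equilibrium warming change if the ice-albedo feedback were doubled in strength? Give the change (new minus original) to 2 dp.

1.38 °C

Original: g = 0.3375, ΔT = 3.7/(1−0.3375) = 5.5849 °C.
With doubled ice-albedo: g' = 0.4685, ΔT' = 3.7/(1−0.4685) = 6.9614 °C.
Change = 6.9614 − 5.5849 = 1.38 °C.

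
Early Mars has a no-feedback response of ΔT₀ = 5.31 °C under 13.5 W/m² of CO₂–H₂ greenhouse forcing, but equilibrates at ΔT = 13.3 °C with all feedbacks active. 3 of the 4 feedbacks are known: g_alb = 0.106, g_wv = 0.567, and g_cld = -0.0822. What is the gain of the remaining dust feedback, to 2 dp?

0.01

Amplification A = ΔT/ΔT₀ = 13.3/5.31 = 2.505.
Total gain g = 1 − 1/A = 1 − 1/2.505 = 0.6008.
Known gains sum to 0.106 + 0.567 − 0.0822 = 0.5908.
g_dust = 0.6008 − 0.5908 = 0.01.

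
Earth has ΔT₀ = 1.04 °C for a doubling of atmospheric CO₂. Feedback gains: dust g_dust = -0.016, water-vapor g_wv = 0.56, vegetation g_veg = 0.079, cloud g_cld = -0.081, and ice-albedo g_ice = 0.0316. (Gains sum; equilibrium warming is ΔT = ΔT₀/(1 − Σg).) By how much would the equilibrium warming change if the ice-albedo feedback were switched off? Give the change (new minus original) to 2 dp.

Original: g = 0.5736, ΔT = 1.04/(1−0.5736) = 2.4390 °C.
Without ice-albedo: g' = 0.542, ΔT' = 1.04/(1−0.542) = 2.2707 °C.
Change = 2.2707 − 2.4390 = -0.17 °C.

-0.17 °C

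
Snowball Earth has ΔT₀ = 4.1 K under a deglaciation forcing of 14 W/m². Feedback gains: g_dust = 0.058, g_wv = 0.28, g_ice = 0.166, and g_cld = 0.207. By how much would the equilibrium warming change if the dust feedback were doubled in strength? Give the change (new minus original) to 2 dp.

Original: g = 0.711, ΔT = 4.1/(1−0.711) = 14.1869 K.
With doubled dust: g' = 0.769, ΔT' = 4.1/(1−0.769) = 17.7489 K.
Change = 17.7489 − 14.1869 = 3.56 K.

3.56 K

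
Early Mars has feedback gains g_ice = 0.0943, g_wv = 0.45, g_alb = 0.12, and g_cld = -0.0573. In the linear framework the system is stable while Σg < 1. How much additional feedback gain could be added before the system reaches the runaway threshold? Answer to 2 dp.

Current total gain = 0.0943 + 0.45 + 0.12 − 0.0573 = 0.607.
Margin to runaway = 1 − 0.607 = 0.39.

0.39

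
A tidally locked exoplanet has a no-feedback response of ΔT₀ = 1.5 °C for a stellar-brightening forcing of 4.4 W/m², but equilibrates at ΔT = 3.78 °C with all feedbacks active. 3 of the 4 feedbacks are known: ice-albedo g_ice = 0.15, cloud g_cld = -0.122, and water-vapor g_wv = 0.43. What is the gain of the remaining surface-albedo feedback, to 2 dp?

0.15

Amplification A = ΔT/ΔT₀ = 3.78/1.5 = 2.52.
Total gain g = 1 − 1/A = 1 − 1/2.52 = 0.6032.
Known gains sum to 0.15 − 0.122 + 0.43 = 0.458.
g_alb = 0.6032 − 0.458 = 0.15.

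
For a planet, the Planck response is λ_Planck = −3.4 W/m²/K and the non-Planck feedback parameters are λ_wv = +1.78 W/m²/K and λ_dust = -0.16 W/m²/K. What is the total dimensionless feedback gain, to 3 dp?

0.476

Convert to gains: g_wv = 1.78/3.4 = 0.5235; g_dust = -0.16/3.4 = -0.04706.
Total gain g = 0.47644.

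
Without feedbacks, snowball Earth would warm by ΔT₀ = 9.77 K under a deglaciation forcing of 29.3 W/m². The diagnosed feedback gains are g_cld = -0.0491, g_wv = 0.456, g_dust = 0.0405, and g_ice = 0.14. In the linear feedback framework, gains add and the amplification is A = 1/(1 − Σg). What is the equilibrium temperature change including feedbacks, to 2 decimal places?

Total gain g = -0.0491 + 0.456 + 0.0405 + 0.14 = 0.5874.
Amplification A = 1/(1 − 0.5874) = 2.424.
ΔT = 9.77 × 2.424 = 23.68 K.

23.68 K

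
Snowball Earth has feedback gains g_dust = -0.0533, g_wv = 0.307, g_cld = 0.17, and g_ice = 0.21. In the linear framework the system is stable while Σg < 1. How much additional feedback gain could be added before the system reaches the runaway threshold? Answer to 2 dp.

0.37

Current total gain = -0.0533 + 0.307 + 0.17 + 0.21 = 0.6337.
Margin to runaway = 1 − 0.6337 = 0.37.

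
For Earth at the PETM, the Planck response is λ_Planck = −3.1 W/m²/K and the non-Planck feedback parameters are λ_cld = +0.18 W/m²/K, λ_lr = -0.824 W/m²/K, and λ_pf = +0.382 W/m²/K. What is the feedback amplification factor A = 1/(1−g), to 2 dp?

0.92

Convert to gains: g_cld = 0.18/3.1 = 0.05806; g_lr = -0.824/3.1 = -0.2658; g_pf = 0.382/3.1 = 0.1232.
Total gain g = -0.08454.
A = 1/(1 + 0.08454) = 0.92.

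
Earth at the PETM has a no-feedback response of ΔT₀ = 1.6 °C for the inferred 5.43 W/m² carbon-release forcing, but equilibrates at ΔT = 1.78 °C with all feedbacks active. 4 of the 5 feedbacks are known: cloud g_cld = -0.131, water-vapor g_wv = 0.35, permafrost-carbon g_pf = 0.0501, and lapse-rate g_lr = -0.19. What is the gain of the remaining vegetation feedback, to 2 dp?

0.02

Amplification A = ΔT/ΔT₀ = 1.78/1.6 = 1.113.
Total gain g = 1 − 1/A = 1 − 1/1.113 = 0.1015.
Known gains sum to -0.131 + 0.35 + 0.0501 − 0.19 = 0.0791.
g_veg = 0.1015 − 0.0791 = 0.02.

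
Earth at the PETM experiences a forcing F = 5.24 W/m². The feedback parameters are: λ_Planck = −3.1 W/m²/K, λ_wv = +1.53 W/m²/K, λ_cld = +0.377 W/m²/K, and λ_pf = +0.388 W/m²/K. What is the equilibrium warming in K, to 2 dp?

Net feedback parameter λ = (−3.1) + (+1.53) + (+0.377) + (+0.388) = -0.805 W/m²/K.
ΔT = −F/λ = −5.24/(-0.805) = 6.51 K.

6.51 K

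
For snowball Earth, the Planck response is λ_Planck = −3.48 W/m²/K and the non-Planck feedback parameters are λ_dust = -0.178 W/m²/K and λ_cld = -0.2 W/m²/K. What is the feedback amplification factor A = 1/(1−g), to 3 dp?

0.902

Convert to gains: g_dust = -0.178/3.48 = -0.05115; g_cld = -0.2/3.48 = -0.05747.
Total gain g = -0.10862.
A = 1/(1 + 0.10862) = 0.902.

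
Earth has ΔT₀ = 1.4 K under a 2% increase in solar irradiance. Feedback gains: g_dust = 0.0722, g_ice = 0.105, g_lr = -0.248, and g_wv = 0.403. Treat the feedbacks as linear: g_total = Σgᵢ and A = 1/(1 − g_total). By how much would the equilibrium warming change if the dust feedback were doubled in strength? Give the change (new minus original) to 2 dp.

Original: g = 0.3322, ΔT = 1.4/(1−0.3322) = 2.0964 K.
With doubled dust: g' = 0.4044, ΔT' = 1.4/(1−0.4044) = 2.3506 K.
Change = 2.3506 − 2.0964 = 0.25 K.

0.25 K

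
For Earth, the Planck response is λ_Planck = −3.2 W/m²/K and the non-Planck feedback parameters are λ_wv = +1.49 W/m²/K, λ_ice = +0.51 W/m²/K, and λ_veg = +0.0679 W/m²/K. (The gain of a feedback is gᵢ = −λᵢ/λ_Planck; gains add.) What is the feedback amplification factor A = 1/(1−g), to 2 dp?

2.83

Convert to gains: g_wv = 1.49/3.2 = 0.4656; g_ice = 0.51/3.2 = 0.1594; g_veg = 0.0679/3.2 = 0.02122.
Total gain g = 0.64622.
A = 1/(1 − 0.64622) = 2.83.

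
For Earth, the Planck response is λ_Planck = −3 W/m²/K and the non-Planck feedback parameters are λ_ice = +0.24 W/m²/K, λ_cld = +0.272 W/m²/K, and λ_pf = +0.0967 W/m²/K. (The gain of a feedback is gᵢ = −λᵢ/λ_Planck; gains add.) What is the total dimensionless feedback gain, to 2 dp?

Convert to gains: g_ice = 0.24/3 = 0.08; g_cld = 0.272/3 = 0.09067; g_pf = 0.0967/3 = 0.03223.
Total gain g = 0.2029.

0.20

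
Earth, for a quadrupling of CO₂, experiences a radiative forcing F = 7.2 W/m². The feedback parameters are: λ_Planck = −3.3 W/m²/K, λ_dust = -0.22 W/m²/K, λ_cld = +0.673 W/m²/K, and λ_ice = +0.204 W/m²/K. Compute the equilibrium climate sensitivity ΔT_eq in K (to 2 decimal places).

Net feedback parameter λ = (−3.3) + (-0.22) + (+0.673) + (+0.204) = -2.643 W/m²/K.
ΔT = −F/λ = −7.2/(-2.643) = 2.72 K.

2.72 K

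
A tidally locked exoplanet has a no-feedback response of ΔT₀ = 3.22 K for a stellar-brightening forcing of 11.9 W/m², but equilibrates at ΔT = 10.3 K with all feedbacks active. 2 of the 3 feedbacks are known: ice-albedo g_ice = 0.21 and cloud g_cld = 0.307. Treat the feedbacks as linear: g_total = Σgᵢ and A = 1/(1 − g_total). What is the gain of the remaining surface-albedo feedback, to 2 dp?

0.17

Amplification A = ΔT/ΔT₀ = 10.3/3.22 = 3.199.
Total gain g = 1 − 1/A = 1 − 1/3.199 = 0.6874.
Known gains sum to 0.21 + 0.307 = 0.517.
g_alb = 0.6874 − 0.517 = 0.17.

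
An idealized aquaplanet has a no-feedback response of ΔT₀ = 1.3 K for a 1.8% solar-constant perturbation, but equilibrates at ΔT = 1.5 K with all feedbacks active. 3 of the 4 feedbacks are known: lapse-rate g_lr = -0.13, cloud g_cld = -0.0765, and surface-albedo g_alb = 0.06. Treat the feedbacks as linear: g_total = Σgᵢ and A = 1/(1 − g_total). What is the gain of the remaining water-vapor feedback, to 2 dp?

0.28

Amplification A = ΔT/ΔT₀ = 1.5/1.3 = 1.154.
Total gain g = 1 − 1/A = 1 − 1/1.154 = 0.1334.
Known gains sum to -0.13 − 0.0765 + 0.06 = -0.1465.
g_wv = 0.1334 + 0.1465 = 0.28.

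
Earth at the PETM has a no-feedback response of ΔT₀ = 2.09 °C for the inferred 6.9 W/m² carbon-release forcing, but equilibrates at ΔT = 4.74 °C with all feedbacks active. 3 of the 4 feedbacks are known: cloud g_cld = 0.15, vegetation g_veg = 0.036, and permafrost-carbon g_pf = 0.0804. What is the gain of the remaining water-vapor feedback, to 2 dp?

0.29

Amplification A = ΔT/ΔT₀ = 4.74/2.09 = 2.268.
Total gain g = 1 − 1/A = 1 − 1/2.268 = 0.5591.
Known gains sum to 0.15 + 0.036 + 0.0804 = 0.2664.
g_wv = 0.5591 − 0.2664 = 0.29.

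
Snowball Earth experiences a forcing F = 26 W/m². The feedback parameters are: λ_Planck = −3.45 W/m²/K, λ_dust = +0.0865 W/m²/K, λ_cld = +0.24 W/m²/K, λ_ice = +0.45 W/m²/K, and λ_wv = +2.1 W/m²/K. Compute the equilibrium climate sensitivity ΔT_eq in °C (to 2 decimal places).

45.34 °C

Net feedback parameter λ = (−3.45) + (+0.0865) + (+0.24) + (+0.45) + (+2.1) = -0.5735 W/m²/K.
ΔT = −F/λ = −26/(-0.5735) = 45.34 °C.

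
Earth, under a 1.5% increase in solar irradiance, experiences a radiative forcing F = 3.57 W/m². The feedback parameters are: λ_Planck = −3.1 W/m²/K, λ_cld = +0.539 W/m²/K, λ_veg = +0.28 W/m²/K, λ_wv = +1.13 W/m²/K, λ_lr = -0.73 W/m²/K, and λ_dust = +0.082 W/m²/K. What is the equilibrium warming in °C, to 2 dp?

1.98 °C

Net feedback parameter λ = (−3.1) + (+0.539) + (+0.28) + (+1.13) + (-0.73) + (+0.082) = -1.799 W/m²/K.
ΔT = −F/λ = −3.57/(-1.799) = 1.98 °C.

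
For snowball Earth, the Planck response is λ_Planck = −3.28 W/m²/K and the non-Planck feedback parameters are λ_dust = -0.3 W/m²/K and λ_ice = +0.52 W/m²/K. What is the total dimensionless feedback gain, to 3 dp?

0.067

Convert to gains: g_dust = -0.3/3.28 = -0.09146; g_ice = 0.52/3.28 = 0.1585.
Total gain g = 0.06704.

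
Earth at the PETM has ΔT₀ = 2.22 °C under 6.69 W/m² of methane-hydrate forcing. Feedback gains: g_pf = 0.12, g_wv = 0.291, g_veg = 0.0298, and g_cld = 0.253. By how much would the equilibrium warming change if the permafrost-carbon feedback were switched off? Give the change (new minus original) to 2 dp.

-2.04 °C

Original: g = 0.6938, ΔT = 2.22/(1−0.6938) = 7.2502 °C.
Without permafrost-carbon: g' = 0.5738, ΔT' = 2.22/(1−0.5738) = 5.2088 °C.
Change = 5.2088 − 7.2502 = -2.04 °C.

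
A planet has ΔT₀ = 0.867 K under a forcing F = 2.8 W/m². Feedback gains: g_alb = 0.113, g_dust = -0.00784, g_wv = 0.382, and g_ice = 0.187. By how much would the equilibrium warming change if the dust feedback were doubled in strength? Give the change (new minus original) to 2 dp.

-0.06 K

Original: g = 0.67416, ΔT = 0.867/(1−0.67416) = 2.6608 K.
With doubled dust: g' = 0.66632, ΔT' = 0.867/(1−0.66632) = 2.5983 K.
Change = 2.5983 − 2.6608 = -0.06 K.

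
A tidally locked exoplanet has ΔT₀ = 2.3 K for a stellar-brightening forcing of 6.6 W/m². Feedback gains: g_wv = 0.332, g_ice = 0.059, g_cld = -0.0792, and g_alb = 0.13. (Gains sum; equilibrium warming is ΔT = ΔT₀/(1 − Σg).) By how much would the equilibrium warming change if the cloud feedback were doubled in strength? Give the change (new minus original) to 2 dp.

-0.51 K

Original: g = 0.4418, ΔT = 2.3/(1−0.4418) = 4.1204 K.
With doubled cloud: g' = 0.3626, ΔT' = 2.3/(1−0.3626) = 3.6084 K.
Change = 3.6084 − 4.1204 = -0.51 K.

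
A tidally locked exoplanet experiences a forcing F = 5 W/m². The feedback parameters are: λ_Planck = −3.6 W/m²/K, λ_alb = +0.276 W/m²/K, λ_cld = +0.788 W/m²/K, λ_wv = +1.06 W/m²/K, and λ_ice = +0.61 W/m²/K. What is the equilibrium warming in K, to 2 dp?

5.77 K

Net feedback parameter λ = (−3.6) + (+0.276) + (+0.788) + (+1.06) + (+0.61) = -0.866 W/m²/K.
ΔT = −F/λ = −5/(-0.866) = 5.77 K.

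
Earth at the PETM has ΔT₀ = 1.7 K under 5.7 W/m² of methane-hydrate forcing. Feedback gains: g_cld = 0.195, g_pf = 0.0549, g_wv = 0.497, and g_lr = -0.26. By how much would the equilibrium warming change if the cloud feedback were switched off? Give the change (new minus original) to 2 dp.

Original: g = 0.4869, ΔT = 1.7/(1−0.4869) = 3.3132 K.
Without cloud: g' = 0.2919, ΔT' = 1.7/(1−0.2919) = 2.4008 K.
Change = 2.4008 − 3.3132 = -0.91 K.

-0.91 K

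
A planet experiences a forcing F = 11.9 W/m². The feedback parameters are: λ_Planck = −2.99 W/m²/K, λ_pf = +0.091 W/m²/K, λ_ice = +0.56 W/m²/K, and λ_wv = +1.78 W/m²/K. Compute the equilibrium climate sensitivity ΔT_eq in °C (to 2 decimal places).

21.29 °C

Net feedback parameter λ = (−2.99) + (+0.091) + (+0.56) + (+1.78) = -0.559 W/m²/K.
ΔT = −F/λ = −11.9/(-0.559) = 21.29 °C.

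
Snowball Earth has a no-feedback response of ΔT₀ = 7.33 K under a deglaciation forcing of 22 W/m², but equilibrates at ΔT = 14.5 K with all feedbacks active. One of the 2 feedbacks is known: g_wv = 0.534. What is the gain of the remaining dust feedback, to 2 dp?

Amplification A = ΔT/ΔT₀ = 14.5/7.33 = 1.978.
Total gain g = 1 − 1/A = 1 − 1/1.978 = 0.4944.
The known gain is 0.534.
g_dust = 0.4944 − 0.534 = -0.04.

-0.04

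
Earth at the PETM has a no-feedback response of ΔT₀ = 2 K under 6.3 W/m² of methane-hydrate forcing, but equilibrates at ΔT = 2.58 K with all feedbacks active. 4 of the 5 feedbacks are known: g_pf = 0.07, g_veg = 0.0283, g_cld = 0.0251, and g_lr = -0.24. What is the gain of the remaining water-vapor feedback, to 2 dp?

0.34

Amplification A = ΔT/ΔT₀ = 2.58/2 = 1.29.
Total gain g = 1 − 1/A = 1 − 1/1.29 = 0.2248.
Known gains sum to 0.07 + 0.0283 + 0.0251 − 0.24 = -0.1166.
g_wv = 0.2248 + 0.1166 = 0.34.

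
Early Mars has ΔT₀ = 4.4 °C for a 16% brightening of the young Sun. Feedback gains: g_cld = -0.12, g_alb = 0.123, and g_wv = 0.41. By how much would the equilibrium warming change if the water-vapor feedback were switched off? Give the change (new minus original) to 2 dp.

Original: g = 0.413, ΔT = 4.4/(1−0.413) = 7.4957 °C.
Without water-vapor: g' = 0.003, ΔT' = 4.4/(1−0.003) = 4.4132 °C.
Change = 4.4132 − 7.4957 = -3.08 °C.

-3.08 °C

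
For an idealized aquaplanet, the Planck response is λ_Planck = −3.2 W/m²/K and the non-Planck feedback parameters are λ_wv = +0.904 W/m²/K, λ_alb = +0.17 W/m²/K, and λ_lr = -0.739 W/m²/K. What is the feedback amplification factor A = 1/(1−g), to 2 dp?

Convert to gains: g_wv = 0.904/3.2 = 0.2825; g_alb = 0.17/3.2 = 0.05312; g_lr = -0.739/3.2 = -0.2309.
Total gain g = 0.10472.
A = 1/(1 − 0.10472) = 1.12.

1.12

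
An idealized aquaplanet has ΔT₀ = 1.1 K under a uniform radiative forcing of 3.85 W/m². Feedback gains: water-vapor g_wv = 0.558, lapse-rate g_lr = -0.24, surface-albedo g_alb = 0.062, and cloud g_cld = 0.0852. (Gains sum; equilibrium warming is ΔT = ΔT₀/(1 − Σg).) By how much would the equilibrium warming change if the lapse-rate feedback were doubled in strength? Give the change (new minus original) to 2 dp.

Original: g = 0.4652, ΔT = 1.1/(1−0.4652) = 2.0568 K.
With doubled lapse-rate: g' = 0.2252, ΔT' = 1.1/(1−0.2252) = 1.4197 K.
Change = 1.4197 − 2.0568 = -0.64 K.

-0.64 K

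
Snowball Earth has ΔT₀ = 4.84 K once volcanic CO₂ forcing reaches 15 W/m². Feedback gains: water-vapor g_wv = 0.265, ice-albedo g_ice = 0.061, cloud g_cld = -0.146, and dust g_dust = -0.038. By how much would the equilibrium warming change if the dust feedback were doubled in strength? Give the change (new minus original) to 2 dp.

-0.24 K

Original: g = 0.142, ΔT = 4.84/(1−0.142) = 5.6410 K.
With doubled dust: g' = 0.104, ΔT' = 4.84/(1−0.104) = 5.4018 K.
Change = 5.4018 − 5.6410 = -0.24 K.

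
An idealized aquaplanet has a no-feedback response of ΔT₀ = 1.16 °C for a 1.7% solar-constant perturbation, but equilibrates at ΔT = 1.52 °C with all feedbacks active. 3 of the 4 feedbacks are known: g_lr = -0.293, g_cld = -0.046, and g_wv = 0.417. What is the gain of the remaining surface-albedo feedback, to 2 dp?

Amplification A = ΔT/ΔT₀ = 1.52/1.16 = 1.31.
Total gain g = 1 − 1/A = 1 − 1/1.31 = 0.2366.
Known gains sum to -0.293 − 0.046 + 0.417 = 0.078.
g_alb = 0.2366 − 0.078 = 0.16.

0.16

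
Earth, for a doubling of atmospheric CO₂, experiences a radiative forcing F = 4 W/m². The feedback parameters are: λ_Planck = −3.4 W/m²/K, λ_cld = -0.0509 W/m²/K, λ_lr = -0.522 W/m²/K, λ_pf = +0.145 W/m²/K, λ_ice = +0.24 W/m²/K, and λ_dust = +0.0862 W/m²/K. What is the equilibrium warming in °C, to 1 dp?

Net feedback parameter λ = (−3.4) + (-0.0509) + (-0.522) + (+0.145) + (+0.24) + (+0.0862) = -3.5017 W/m²/K.
ΔT = −F/λ = −4/(-3.5017) = 1.1 °C.

1.1 °C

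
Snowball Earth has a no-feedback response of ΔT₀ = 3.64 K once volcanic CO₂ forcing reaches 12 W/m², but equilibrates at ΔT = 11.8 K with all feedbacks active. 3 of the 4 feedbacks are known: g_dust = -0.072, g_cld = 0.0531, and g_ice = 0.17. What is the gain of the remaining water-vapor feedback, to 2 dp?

0.54

Amplification A = ΔT/ΔT₀ = 11.8/3.64 = 3.242.
Total gain g = 1 − 1/A = 1 − 1/3.242 = 0.6915.
Known gains sum to -0.072 + 0.0531 + 0.17 = 0.1511.
g_wv = 0.6915 − 0.1511 = 0.54.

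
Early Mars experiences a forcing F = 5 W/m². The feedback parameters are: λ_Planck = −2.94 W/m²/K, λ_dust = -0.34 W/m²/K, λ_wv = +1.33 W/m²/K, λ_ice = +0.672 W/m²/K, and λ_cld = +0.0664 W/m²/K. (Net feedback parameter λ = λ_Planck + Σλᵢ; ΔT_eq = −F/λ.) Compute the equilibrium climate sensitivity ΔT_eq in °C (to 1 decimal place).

4.1 °C

Net feedback parameter λ = (−2.94) + (-0.34) + (+1.33) + (+0.672) + (+0.0664) = -1.2116 W/m²/K.
ΔT = −F/λ = −5/(-1.2116) = 4.1 °C.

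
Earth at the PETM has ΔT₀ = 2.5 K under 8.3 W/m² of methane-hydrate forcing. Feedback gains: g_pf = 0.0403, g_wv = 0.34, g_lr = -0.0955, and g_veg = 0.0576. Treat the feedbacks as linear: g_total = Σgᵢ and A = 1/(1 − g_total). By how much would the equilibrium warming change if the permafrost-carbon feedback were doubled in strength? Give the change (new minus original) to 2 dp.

0.25 K

Original: g = 0.3424, ΔT = 2.5/(1−0.3424) = 3.8017 K.
With doubled permafrost-carbon: g' = 0.3827, ΔT' = 2.5/(1−0.3827) = 4.0499 K.
Change = 4.0499 − 3.8017 = 0.25 K.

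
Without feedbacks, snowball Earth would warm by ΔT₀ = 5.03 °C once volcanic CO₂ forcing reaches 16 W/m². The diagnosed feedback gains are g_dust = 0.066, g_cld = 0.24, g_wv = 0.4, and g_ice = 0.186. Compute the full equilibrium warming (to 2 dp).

46.57 °C

Total gain g = 0.066 + 0.24 + 0.4 + 0.186 = 0.892.
Amplification A = 1/(1 − 0.892) = 9.259.
ΔT = 5.03 × 9.259 = 46.57 °C.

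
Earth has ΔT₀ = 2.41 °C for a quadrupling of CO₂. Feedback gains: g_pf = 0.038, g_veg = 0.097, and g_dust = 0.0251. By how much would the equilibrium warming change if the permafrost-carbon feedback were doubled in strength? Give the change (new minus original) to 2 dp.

Original: g = 0.1601, ΔT = 2.41/(1−0.1601) = 2.8694 °C.
With doubled permafrost-carbon: g' = 0.1981, ΔT' = 2.41/(1−0.1981) = 3.0054 °C.
Change = 3.0054 − 2.8694 = 0.14 °C.

0.14 °C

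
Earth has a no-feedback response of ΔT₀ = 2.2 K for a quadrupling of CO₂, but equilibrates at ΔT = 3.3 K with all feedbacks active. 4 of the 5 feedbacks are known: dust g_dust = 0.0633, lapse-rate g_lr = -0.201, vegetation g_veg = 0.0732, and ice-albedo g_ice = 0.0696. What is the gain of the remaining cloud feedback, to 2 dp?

Amplification A = ΔT/ΔT₀ = 3.3/2.2 = 1.5.
Total gain g = 1 − 1/A = 1 − 1/1.5 = 0.3333.
Known gains sum to 0.0633 − 0.201 + 0.0732 + 0.0696 = 0.0051.
g_cld = 0.3333 − 0.0051 = 0.33.

0.33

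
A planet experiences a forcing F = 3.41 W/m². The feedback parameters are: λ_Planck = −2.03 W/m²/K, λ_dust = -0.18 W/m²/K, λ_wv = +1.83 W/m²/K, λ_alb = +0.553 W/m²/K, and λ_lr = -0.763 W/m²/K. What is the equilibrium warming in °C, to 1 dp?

5.8 °C

Net feedback parameter λ = (−2.03) + (-0.18) + (+1.83) + (+0.553) + (-0.763) = -0.59 W/m²/K.
ΔT = −F/λ = −3.41/(-0.59) = 5.8 °C.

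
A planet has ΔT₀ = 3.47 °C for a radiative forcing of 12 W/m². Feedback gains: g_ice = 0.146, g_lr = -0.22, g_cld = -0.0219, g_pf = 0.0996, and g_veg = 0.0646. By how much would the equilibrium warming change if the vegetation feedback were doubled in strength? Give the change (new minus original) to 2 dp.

0.28 °C

Original: g = 0.0683, ΔT = 3.47/(1−0.0683) = 3.7244 °C.
With doubled vegetation: g' = 0.1329, ΔT' = 3.47/(1−0.1329) = 4.0018 °C.
Change = 4.0018 − 3.7244 = 0.28 °C.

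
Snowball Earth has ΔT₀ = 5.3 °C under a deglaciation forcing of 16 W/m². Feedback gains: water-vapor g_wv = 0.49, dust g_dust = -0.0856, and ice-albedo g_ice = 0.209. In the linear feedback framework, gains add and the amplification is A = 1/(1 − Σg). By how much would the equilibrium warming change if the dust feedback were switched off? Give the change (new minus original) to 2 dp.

3.90 °C

Original: g = 0.6134, ΔT = 5.3/(1−0.6134) = 13.7093 °C.
Without dust: g' = 0.699, ΔT' = 5.3/(1−0.699) = 17.6080 °C.
Change = 17.6080 − 13.7093 = 3.90 °C.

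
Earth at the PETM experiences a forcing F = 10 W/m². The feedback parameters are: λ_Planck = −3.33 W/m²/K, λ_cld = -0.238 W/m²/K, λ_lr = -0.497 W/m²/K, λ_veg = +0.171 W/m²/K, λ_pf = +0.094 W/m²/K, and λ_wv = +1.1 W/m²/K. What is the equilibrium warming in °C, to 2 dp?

Net feedback parameter λ = (−3.33) + (-0.238) + (-0.497) + (+0.171) + (+0.094) + (+1.1) = -2.7 W/m²/K.
ΔT = −F/λ = −10/(-2.7) = 3.70 °C.

3.70 °C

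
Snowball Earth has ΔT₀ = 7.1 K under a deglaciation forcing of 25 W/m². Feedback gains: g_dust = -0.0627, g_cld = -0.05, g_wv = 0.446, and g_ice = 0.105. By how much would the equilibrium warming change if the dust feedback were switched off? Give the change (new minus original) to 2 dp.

1.59 K

Original: g = 0.4383, ΔT = 7.1/(1−0.4383) = 12.6402 K.
Without dust: g' = 0.501, ΔT' = 7.1/(1−0.501) = 14.2285 K.
Change = 14.2285 − 12.6402 = 1.59 K.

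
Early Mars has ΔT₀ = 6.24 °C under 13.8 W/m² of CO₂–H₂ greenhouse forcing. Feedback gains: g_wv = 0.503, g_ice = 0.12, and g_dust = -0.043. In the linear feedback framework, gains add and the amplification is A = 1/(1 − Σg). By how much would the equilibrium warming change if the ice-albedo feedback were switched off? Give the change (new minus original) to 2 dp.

-3.30 °C

Original: g = 0.58, ΔT = 6.24/(1−0.58) = 14.8571 °C.
Without ice-albedo: g' = 0.46, ΔT' = 6.24/(1−0.46) = 11.5556 °C.
Change = 11.5556 − 14.8571 = -3.30 °C.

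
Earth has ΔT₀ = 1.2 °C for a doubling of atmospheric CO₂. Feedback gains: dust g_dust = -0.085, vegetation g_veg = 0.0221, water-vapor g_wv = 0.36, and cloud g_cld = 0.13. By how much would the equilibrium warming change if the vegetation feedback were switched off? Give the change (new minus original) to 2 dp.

Original: g = 0.4271, ΔT = 1.2/(1−0.4271) = 2.0946 °C.
Without vegetation: g' = 0.405, ΔT' = 1.2/(1−0.405) = 2.0168 °C.
Change = 2.0168 − 2.0946 = -0.08 °C.

-0.08 °C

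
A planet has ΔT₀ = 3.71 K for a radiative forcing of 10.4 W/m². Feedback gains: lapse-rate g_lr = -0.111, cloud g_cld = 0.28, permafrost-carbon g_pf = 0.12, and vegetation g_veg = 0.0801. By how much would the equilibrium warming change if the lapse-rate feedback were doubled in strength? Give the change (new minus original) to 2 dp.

-0.88 K

Original: g = 0.3691, ΔT = 3.71/(1−0.3691) = 5.8805 K.
With doubled lapse-rate: g' = 0.2581, ΔT' = 3.71/(1−0.2581) = 5.0007 K.
Change = 5.0007 − 5.8805 = -0.88 K.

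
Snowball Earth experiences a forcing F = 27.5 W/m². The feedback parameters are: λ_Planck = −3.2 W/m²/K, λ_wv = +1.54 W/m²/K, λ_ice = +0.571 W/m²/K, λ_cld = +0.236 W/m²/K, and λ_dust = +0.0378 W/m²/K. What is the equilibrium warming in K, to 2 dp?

Net feedback parameter λ = (−3.2) + (+1.54) + (+0.571) + (+0.236) + (+0.0378) = -0.8152 W/m²/K.
ΔT = −F/λ = −27.5/(-0.8152) = 33.73 K.

33.73 K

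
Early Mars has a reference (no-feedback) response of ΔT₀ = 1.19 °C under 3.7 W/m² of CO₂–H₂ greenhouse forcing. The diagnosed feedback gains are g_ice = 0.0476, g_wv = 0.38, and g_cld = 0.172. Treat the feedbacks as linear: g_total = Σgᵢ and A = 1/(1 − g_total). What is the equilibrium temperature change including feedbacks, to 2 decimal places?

2.97 °C

Total gain g = 0.0476 + 0.38 + 0.172 = 0.5996.
Amplification A = 1/(1 − 0.5996) = 2.498.
ΔT = 1.19 × 2.498 = 2.97 °C.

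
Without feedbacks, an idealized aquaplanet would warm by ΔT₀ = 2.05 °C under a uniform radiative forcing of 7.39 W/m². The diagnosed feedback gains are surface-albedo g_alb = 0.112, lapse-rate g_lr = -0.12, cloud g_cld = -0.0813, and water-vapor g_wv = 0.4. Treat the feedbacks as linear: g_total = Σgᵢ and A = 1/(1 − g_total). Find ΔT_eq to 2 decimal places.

2.97 °C

Total gain g = 0.112 − 0.12 − 0.0813 + 0.4 = 0.3107.
Amplification A = 1/(1 − 0.3107) = 1.451.
ΔT = 2.05 × 1.451 = 2.97 °C.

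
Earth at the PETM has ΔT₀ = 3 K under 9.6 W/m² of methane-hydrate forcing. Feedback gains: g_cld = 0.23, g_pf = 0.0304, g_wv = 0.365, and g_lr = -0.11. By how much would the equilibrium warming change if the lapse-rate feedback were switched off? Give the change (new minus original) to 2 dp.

Original: g = 0.5154, ΔT = 3/(1−0.5154) = 6.1907 K.
Without lapse-rate: g' = 0.6254, ΔT' = 3/(1−0.6254) = 8.0085 K.
Change = 8.0085 − 6.1907 = 1.82 K.

1.82 K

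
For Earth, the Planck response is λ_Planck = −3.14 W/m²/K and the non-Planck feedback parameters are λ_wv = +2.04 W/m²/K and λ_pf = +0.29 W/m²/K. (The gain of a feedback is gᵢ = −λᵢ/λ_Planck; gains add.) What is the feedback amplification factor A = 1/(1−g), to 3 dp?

Convert to gains: g_wv = 2.04/3.14 = 0.6497; g_pf = 0.29/3.14 = 0.09236.
Total gain g = 0.74206.
A = 1/(1 − 0.74206) = 3.877.

3.877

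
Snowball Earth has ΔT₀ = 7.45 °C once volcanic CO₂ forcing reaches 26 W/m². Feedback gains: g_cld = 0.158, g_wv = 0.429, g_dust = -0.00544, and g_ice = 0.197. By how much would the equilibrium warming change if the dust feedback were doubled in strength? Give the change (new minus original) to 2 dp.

-0.81 °C

Original: g = 0.77856, ΔT = 7.45/(1−0.77856) = 33.6434 °C.
With doubled dust: g' = 0.77312, ΔT' = 7.45/(1−0.77312) = 32.8367 °C.
Change = 32.8367 − 33.6434 = -0.81 °C.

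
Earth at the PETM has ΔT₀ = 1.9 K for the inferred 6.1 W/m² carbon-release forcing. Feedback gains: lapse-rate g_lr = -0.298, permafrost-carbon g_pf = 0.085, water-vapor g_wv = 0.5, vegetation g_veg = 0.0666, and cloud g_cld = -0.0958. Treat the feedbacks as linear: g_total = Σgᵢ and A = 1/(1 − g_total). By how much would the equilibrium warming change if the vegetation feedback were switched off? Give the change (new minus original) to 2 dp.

Original: g = 0.2578, ΔT = 1.9/(1−0.2578) = 2.5600 K.
Without vegetation: g' = 0.1912, ΔT' = 1.9/(1−0.1912) = 2.3492 K.
Change = 2.3492 − 2.5600 = -0.21 K.

-0.21 K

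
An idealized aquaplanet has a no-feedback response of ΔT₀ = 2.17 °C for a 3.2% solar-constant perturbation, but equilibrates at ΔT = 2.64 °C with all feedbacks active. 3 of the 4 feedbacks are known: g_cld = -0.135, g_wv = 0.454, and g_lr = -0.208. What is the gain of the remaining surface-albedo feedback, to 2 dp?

0.07

Amplification A = ΔT/ΔT₀ = 2.64/2.17 = 1.217.
Total gain g = 1 − 1/A = 1 − 1/1.217 = 0.1783.
Known gains sum to -0.135 + 0.454 − 0.208 = 0.111.
g_alb = 0.1783 − 0.111 = 0.07.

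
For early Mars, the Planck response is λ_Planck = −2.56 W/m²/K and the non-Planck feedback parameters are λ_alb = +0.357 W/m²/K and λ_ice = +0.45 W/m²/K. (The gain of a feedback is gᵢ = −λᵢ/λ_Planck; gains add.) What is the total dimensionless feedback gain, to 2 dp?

0.32

Convert to gains: g_alb = 0.357/2.56 = 0.1395; g_ice = 0.45/2.56 = 0.1758.
Total gain g = 0.3153.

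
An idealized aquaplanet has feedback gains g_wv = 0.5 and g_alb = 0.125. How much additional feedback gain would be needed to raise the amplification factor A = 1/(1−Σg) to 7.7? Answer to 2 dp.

Current total gain = 0.625.
Target gain for A = 7.7: g* = 1 − 1/7.7 = 0.8701.
Additional gain needed = 0.8701 − 0.625 = 0.25.

0.25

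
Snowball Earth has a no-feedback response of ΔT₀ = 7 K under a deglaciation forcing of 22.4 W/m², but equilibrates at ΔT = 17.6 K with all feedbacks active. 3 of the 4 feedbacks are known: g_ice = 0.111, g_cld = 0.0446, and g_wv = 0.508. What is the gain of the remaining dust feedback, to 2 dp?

Amplification A = ΔT/ΔT₀ = 17.6/7 = 2.514.
Total gain g = 1 − 1/A = 1 − 1/2.514 = 0.6022.
Known gains sum to 0.111 + 0.0446 + 0.508 = 0.6636.
g_dust = 0.6022 − 0.6636 = -0.06.

-0.06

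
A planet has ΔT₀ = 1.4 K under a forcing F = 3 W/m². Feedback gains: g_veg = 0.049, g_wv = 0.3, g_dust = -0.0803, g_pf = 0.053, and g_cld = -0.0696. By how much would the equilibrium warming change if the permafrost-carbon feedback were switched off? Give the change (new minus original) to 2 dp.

-0.12 K

Original: g = 0.2521, ΔT = 1.4/(1−0.2521) = 1.8719 K.
Without permafrost-carbon: g' = 0.1991, ΔT' = 1.4/(1−0.1991) = 1.7480 K.
Change = 1.7480 − 1.8719 = -0.12 K.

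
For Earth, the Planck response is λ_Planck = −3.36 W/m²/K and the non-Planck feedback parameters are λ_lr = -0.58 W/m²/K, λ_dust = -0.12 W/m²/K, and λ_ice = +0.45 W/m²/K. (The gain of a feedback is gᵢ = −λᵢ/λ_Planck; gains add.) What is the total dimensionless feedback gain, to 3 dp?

Convert to gains: g_lr = -0.58/3.36 = -0.1726; g_dust = -0.12/3.36 = -0.03571; g_ice = 0.45/3.36 = 0.1339.
Total gain g = -0.07441.

-0.074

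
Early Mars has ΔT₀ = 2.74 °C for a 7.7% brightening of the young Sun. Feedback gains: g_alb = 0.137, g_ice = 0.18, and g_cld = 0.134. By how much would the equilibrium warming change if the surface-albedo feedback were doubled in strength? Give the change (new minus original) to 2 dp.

Original: g = 0.451, ΔT = 2.74/(1−0.451) = 4.9909 °C.
With doubled surface-albedo: g' = 0.588, ΔT' = 2.74/(1−0.588) = 6.6505 °C.
Change = 6.6505 − 4.9909 = 1.66 °C.

1.66 °C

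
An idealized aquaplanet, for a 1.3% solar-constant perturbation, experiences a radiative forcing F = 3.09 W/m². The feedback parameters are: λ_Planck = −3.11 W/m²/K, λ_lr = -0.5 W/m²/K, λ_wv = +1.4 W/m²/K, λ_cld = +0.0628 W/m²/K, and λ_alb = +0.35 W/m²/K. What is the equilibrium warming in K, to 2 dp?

1.72 K

Net feedback parameter λ = (−3.11) + (-0.5) + (+1.4) + (+0.0628) + (+0.35) = -1.7972 W/m²/K.
ΔT = −F/λ = −3.09/(-1.7972) = 1.72 K.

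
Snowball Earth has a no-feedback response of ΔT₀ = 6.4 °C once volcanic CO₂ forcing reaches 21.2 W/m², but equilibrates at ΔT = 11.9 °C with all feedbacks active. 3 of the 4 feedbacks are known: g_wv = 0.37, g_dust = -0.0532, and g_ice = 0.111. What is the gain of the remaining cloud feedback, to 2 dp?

Amplification A = ΔT/ΔT₀ = 11.9/6.4 = 1.859.
Total gain g = 1 − 1/A = 1 − 1/1.859 = 0.4621.
Known gains sum to 0.37 − 0.0532 + 0.111 = 0.4278.
g_cld = 0.4621 − 0.4278 = 0.03.

0.03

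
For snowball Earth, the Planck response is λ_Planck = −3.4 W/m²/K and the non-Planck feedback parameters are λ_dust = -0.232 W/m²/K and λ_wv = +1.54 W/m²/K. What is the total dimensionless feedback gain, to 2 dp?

0.38

Convert to gains: g_dust = -0.232/3.4 = -0.06824; g_wv = 1.54/3.4 = 0.4529.
Total gain g = 0.38466.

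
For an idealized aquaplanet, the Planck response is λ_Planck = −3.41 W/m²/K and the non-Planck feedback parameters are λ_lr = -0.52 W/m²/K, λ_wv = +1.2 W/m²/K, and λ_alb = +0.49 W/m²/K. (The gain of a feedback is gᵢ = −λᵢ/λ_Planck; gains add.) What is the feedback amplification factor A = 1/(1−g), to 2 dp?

Convert to gains: g_lr = -0.52/3.41 = -0.1525; g_wv = 1.2/3.41 = 0.3519; g_alb = 0.49/3.41 = 0.1437.
Total gain g = 0.3431.
A = 1/(1 − 0.3431) = 1.52.

1.52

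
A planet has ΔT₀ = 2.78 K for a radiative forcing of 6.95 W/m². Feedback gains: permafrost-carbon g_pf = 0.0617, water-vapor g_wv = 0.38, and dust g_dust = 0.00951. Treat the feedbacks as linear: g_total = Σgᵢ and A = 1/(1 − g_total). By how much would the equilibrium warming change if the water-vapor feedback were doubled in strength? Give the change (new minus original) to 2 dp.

11.40 K

Original: g = 0.45121, ΔT = 2.78/(1−0.45121) = 5.0657 K.
With doubled water-vapor: g' = 0.83121, ΔT' = 2.78/(1−0.83121) = 16.4702 K.
Change = 16.4702 − 5.0657 = 11.40 K.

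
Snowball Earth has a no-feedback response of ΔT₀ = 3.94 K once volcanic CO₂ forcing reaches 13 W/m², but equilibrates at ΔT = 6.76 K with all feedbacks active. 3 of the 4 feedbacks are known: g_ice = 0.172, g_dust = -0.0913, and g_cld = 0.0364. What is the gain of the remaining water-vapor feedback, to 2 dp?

0.30

Amplification A = ΔT/ΔT₀ = 6.76/3.94 = 1.716.
Total gain g = 1 − 1/A = 1 − 1/1.716 = 0.4172.
Known gains sum to 0.172 − 0.0913 + 0.0364 = 0.1171.
g_wv = 0.4172 − 0.1171 = 0.30.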